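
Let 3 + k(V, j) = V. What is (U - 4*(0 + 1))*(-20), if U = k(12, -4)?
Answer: -100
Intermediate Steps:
k(V, j) = -3 + V
U = 9 (U = -3 + 12 = 9)
(U - 4*(0 + 1))*(-20) = (9 - 4*(0 + 1))*(-20) = (9 - 4*1)*(-20) = (9 - 4)*(-20) = 5*(-20) = -100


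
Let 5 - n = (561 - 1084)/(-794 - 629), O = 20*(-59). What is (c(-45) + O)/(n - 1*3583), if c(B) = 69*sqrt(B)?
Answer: 1679140/5092017 - 98187*I*sqrt(5)/1697339 ≈ 0.32976 - 0.12935*I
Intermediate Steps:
O = -1180
n = 6592/1423 (n = 5 - (561 - 1084)/(-794 - 629) = 5 - (-523)/(-1423) = 5 - (-523)*(-1)/1423 = 5 - 1*523/1423 = 5 - 523/1423 = 6592/1423 ≈ 4.6325)
(c(-45) + O)/(n - 1*3583) = (69*sqrt(-45) - 1180)/(6592/1423 - 1*3583) = (69*(3*I*sqrt(5)) - 1180)/(6592/1423 - 3583) = (207*I*sqrt(5) - 1180)/(-5092017/1423) = (-1180 + 207*I*sqrt(5))*(-1423/5092017) = 1679140/5092017 - 98187*I*sqrt(5)/1697339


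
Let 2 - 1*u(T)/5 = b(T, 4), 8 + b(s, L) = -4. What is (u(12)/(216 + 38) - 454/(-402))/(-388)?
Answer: -8966/2476119 ≈ -0.0036210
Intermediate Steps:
b(s, L) = -12 (b(s, L) = -8 - 4 = -12)
u(T) = 70 (u(T) = 10 - 5*(-12) = 10 + 60 = 70)
(u(12)/(216 + 38) - 454/(-402))/(-388) = (70/(216 + 38) - 454/(-402))/(-388) = (70/254 - 454*(-1/402))*(-1/388) = (70*(1/254) + 227/201)*(-1/388) = (35/127 + 227/201)*(-1/388) = (35864/25527)*(-1/388) = -8966/2476119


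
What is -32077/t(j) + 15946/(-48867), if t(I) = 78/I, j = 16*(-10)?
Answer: 11777958/179 ≈ 65799.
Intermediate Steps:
j = -160
-32077/t(j) + 15946/(-48867) = -32077/(78/(-160)) + 15946/(-48867) = -32077/(78*(-1/160)) + 15946*(-1/48867) = -32077/(-39/80) - 2278/6981 = -32077*(-80/39) - 2278/6981 = 2566160/39 - 2278/6981 = 11777958/179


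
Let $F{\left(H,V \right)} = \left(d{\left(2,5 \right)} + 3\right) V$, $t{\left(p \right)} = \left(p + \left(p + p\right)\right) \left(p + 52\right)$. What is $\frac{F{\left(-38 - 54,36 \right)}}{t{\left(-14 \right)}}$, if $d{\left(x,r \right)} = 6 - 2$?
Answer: $- \frac{3}{19} \approx -0.15789$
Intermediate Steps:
$d{\left(x,r \right)} = 4$ ($d{\left(x,r \right)} = 6 - 2 = 4$)
$t{\left(p \right)} = 3 p \left(52 + p\right)$ ($t{\left(p \right)} = \left(p + 2 p\right) \left(52 + p\right) = 3 p \left(52 + p\right)$)
$F{\left(H,V \right)} = 7 V$ ($F{\left(H,V \right)} = \left(4 + 3\right) V = 7 V$)
$\frac{F{\left(-38 - 54,36 \right)}}{t{\left(-14 \right)}} = \frac{7 \cdot 36}{3 \left(-14\right) \left(52 - 14\right)} = \frac{252}{3 \left(-14\right) 38} = \frac{252}{-1596} = 252 \left(- \frac{1}{1596}\right) = - \frac{3}{19}$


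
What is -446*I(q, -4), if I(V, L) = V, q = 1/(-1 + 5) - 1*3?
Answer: 2453/2 ≈ 1226.5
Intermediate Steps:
q = -11/4 (q = 1/4 - 3 = ¼ - 3 = -11/4 ≈ -2.7500)
-446*I(q, -4) = -446*(-11/4) = 2453/2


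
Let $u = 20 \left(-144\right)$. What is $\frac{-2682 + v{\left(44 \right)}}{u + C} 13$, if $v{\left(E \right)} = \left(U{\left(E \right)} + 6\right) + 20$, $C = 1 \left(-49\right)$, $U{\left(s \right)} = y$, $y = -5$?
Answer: $\frac{34593}{2929} \approx 11.811$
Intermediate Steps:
$U{\left(s \right)} = -5$
$u = -2880$
$C = -49$
$v{\left(E \right)} = 21$ ($v{\left(E \right)} = \left(-5 + 6\right) + 20 = 1 + 20 = 21$)
$\frac{-2682 + v{\left(44 \right)}}{u + C} 13 = \frac{-2682 + 21}{-2880 - 49} \cdot 13 = - \frac{2661}{-2929} \cdot 13 = \left(-2661\right) \left(- \frac{1}{2929}\right) 13 = \frac{2661}{2929} \cdot 13 = \frac{34593}{2929}$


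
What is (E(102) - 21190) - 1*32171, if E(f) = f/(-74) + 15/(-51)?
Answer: -33565121/629 ≈ -53363.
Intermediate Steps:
E(f) = -5/17 - f/74 (E(f) = f*(-1/74) + 15*(-1/51) = -f/74 - 5/17 = -5/17 - f/74)
(E(102) - 21190) - 1*32171 = ((-5/17 - 1/74*102) - 21190) - 1*32171 = ((-5/17 - 51/37) - 21190) - 32171 = (-1052/629 - 21190) - 32171 = -13329562/629 - 32171 = -33565121/629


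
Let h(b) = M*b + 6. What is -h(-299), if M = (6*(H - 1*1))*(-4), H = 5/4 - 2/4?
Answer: 1788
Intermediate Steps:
H = 3/4 (H = 5*(1/4) - 2*1/4 = 5/4 - 1/2 = 3/4 ≈ 0.75000)
M = 6 (M = (6*(3/4 - 1*1))*(-4) = (6*(3/4 - 1))*(-4) = (6*(-1/4))*(-4) = -3/2*(-4) = 6)
h(b) = 6 + 6*b (h(b) = 6*b + 6 = 6 + 6*b)
-h(-299) = -(6 + 6*(-299)) = -(6 - 1794) = -1*(-1788) = 1788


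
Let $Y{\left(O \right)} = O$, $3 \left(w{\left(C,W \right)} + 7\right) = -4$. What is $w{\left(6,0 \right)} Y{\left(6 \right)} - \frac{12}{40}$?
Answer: $- \frac{503}{10} \approx -50.3$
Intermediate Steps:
$w{\left(C,W \right)} = - \frac{25}{3}$ ($w{\left(C,W \right)} = -7 + \frac{1}{3} \left(-4\right) = -7 - \frac{4}{3} = - \frac{25}{3}$)
$w{\left(6,0 \right)} Y{\left(6 \right)} - \frac{12}{40} = \left(- \frac{25}{3}\right) 6 - \frac{12}{40} = -50 - \frac{3}{10} = - \frac{503}{10}$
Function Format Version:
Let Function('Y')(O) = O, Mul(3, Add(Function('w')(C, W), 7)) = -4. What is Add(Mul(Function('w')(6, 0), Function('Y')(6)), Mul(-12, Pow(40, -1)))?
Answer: Rational(-503, 10) ≈ -50.300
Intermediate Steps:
Function('w')(C, W) = Rational(-25, 3) (Function('w')(C, W) = Add(-7, Mul(Rational(1, 3), -4)) = Add(-7, Rational(-4, 3)) = Rational(-25, 3))
Add(Mul(Function('w')(6, 0), Function('Y')(6)), Mul(-12, Pow(40, -1))) = Add(Mul(Rational(-25, 3), 6), Mul(-12, Pow(40, -1))) = Add(-50, Mul(-12, Rational(1, 40))) = Add(-50, Rational(-3, 10)) = Rational(-503, 10)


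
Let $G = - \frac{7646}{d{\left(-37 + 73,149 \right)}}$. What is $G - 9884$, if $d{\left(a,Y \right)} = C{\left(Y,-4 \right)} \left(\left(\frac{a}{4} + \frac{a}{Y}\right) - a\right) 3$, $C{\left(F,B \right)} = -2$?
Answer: $- \frac{118792151}{11961} \approx -9931.6$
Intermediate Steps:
$d{\left(a,Y \right)} = \frac{9 a}{2} - \frac{6 a}{Y}$ ($d{\left(a,Y \right)} = - 2 \left(\left(\frac{a}{4} + \frac{a}{Y}\right) - a\right) 3 = - 2 \left(- \frac{3 a}{4} + \frac{a}{Y}\right) 3 = \left(\frac{3 a}{2} - \frac{2 a}{Y}\right) 3 = \frac{9 a}{2} - \frac{6 a}{Y}$)
$G = - \frac{569627}{11961}$ ($G = - \frac{7646}{\frac{9 \left(-37 + 73\right)}{2} - \frac{6 \left(-37 + 73\right)}{149}} = - \frac{7646}{\frac{9}{2} \cdot 36 - 216 \cdot \frac{1}{149}} = - \frac{7646}{162 - \frac{216}{149}} = - \frac{7646}{\frac{23922}{149}} = \left(-7646\right) \frac{149}{23922} = - \frac{569627}{11961} \approx -47.624$)
$G - 9884 = - \frac{569627}{11961} - 9884 = - \frac{118792151}{11961}$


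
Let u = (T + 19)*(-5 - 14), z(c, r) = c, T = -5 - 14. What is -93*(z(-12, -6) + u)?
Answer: 1116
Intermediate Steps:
T = -19
u = 0 (u = (-19 + 19)*(-5 - 14) = 0*(-19) = 0)
-93*(z(-12, -6) + u) = -93*(-12 + 0) = -93*(-12) = 1116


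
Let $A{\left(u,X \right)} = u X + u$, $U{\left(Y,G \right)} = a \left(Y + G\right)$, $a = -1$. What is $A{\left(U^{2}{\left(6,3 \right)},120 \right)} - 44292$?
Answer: $-34491$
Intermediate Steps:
$U{\left(Y,G \right)} = - G - Y$ ($U{\left(Y,G \right)} = - (Y + G) = - (G + Y) = - G - Y$)
$A{\left(u,X \right)} = u + X u$ ($A{\left(u,X \right)} = X u + u = u + X u$)
$A{\left(U^{2}{\left(6,3 \right)},120 \right)} - 44292 = \left(\left(-1\right) 3 - 6\right)^{2} \left(1 + 120\right) - 44292 = \left(-3 - 6\right)^{2} \cdot 121 - 44292 = \left(-9\right)^{2} \cdot 121 - 44292 = 81 \cdot 121 - 44292 = 9801 - 44292 = -34491$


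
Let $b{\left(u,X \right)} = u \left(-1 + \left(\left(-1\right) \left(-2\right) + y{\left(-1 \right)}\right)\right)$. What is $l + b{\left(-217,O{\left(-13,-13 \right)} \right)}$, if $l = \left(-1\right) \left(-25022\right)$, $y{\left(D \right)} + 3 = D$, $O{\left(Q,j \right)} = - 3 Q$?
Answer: $25673$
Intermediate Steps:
$y{\left(D \right)} = -3 + D$
$b{\left(u,X \right)} = - 3 u$ ($b{\left(u,X \right)} = u \left(-1 - 2\right) = u \left(-3\right) = - 3 u$)
$l = 25022$
$l + b{\left(-217,O{\left(-13,-13 \right)} \right)} = 25022 - -651 = 25022 + 651 = 25673$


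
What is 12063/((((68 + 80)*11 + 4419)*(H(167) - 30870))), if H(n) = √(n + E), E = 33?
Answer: -37238481/576252916490 - 12063*√2/576252916490 ≈ -6.4651e-5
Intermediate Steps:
H(n) = √(33 + n) (H(n) = √(n + 33) = √(33 + n))
12063/((((68 + 80)*11 + 4419)*(H(167) - 30870))) = 12063/((((68 + 80)*11 + 4419)*(√(33 + 167) - 30870))) = 12063/(((148*11 + 4419)*(√200 - 30870))) = 12063/(((1628 + 4419)*(10*√2 - 30870))) = 12063/((6047*(-30870 + 10*√2))) = 12063/(-186670890 + 60470*√2)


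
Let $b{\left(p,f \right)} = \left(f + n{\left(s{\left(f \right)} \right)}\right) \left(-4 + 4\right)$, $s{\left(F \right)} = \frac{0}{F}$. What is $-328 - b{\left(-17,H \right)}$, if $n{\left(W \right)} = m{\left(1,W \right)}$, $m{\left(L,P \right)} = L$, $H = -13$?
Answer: $-328$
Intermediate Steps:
$s{\left(F \right)} = 0$
$n{\left(W \right)} = 1$
$b{\left(p,f \right)} = 0$ ($b{\left(p,f \right)} = \left(f + 1\right) \left(-4 + 4\right) = \left(1 + f\right) 0 = 0$)
$-328 - b{\left(-17,H \right)} = -328 - 0 = -328 + 0 = -328$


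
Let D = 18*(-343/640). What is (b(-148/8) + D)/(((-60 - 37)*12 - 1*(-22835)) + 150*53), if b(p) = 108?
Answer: 31473/9478720 ≈ 0.0033204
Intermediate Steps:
D = -3087/320 (D = 18*(-343*1/640) = 18*(-343/640) = -3087/320 ≈ -9.6469)
(b(-148/8) + D)/(((-60 - 37)*12 - 1*(-22835)) + 150*53) = (108 - 3087/320)/(((-60 - 37)*12 - 1*(-22835)) + 150*53) = 31473/(320*((-97*12 + 22835) + 7950)) = 31473/(320*((-1164 + 22835) + 7950)) = 31473/(320*(21671 + 7950)) = (31473/320)/29621 = (31473/320)*(1/29621) = 31473/9478720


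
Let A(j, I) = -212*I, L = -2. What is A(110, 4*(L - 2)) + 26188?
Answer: 29580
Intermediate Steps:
A(110, 4*(L - 2)) + 26188 = -848*(-2 - 2) + 26188 = -848*(-4) + 26188 = -212*(-16) + 26188 = 3392 + 26188 = 29580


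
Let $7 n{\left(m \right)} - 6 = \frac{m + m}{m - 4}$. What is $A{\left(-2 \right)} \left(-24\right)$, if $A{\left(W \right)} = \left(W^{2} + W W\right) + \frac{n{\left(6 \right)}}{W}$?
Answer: $- \frac{1200}{7} \approx -171.43$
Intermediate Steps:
$n{\left(m \right)} = \frac{6}{7} + \frac{2 m}{7 \left(-4 + m\right)}$ ($n{\left(m \right)} = \frac{6}{7} + \frac{\left(m + m\right) \frac{1}{m - 4}}{7} = \frac{6}{7} + \frac{2 m \frac{1}{-4 + m}}{7} = \frac{6}{7} + \frac{2 m}{7 \left(-4 + m\right)}$)
$A{\left(W \right)} = 2 W^{2} + \frac{12}{7 W}$ ($A{\left(W \right)} = \left(W^{2} + W W\right) + \frac{\frac{8}{7} \frac{1}{-4 + 6} \left(-3 + 6\right)}{W} = \left(W^{2} + W^{2}\right) + \frac{\frac{8}{7} \cdot \frac{1}{2} \cdot 3}{W} = 2 W^{2} + \frac{\frac{8}{7} \cdot \frac{1}{2} \cdot 3}{W} = 2 W^{2} + \frac{12}{7 W}$)
$A{\left(-2 \right)} \left(-24\right) = \frac{2 \left(6 + 7 \left(-2\right)^{3}\right)}{7 \left(-2\right)} \left(-24\right) = \frac{2}{7} \left(- \frac{1}{2}\right) \left(6 + 7 \left(-8\right)\right) \left(-24\right) = \frac{2}{7} \left(- \frac{1}{2}\right) \left(6 - 56\right) \left(-24\right) = \frac{2}{7} \left(- \frac{1}{2}\right) \left(-50\right) \left(-24\right) = \frac{50}{7} \left(-24\right) = - \frac{1200}{7}$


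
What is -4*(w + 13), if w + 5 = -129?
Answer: 484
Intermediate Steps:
w = -134 (w = -5 - 129 = -134)
-4*(w + 13) = -4*(-134 + 13) = -4*(-121) = 484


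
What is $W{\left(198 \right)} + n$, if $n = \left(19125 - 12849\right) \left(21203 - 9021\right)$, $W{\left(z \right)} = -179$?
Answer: $76454053$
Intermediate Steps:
$n = 76454232$ ($n = 6276 \cdot 12182 = 76454232$)
$W{\left(198 \right)} + n = -179 + 76454232 = 76454053$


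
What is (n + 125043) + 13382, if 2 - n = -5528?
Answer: 143955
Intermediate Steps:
n = 5530 (n = 2 - 1*(-5528) = 2 + 5528 = 5530)
(n + 125043) + 13382 = (5530 + 125043) + 13382 = 130573 + 13382 = 143955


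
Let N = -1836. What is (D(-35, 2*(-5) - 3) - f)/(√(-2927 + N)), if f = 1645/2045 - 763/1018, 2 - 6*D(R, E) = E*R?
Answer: 15729093*I*√4763/991566103 ≈ 1.0948*I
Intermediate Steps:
D(R, E) = ⅓ - E*R/6
f = 22855/416362 (f = 1645*(1/2045) - 763*1/1018 = 329/409 - 763/1018 = 22855/416362 ≈ 0.054892)
(D(-35, 2*(-5) - 3) - f)/(√(-2927 + N)) = ((⅓ - ⅙*(2*(-5) - 3)*(-35)) - 1*22855/416362)/(√(-2927 - 1836)) = ((⅓ - ⅙*(-10 - 3)*(-35)) - 22855/416362)/(√(-4763)) = ((⅓ - ⅙*(-13)*(-35)) - 22855/416362)/((I*√4763)) = ((⅓ - 455/6) - 22855/416362)*(-I*√4763/4763) = (-151/2 - 22855/416362)*(-I*√4763/4763) = -(-15729093)*I*√4763/991566103 = 15729093*I*√4763/991566103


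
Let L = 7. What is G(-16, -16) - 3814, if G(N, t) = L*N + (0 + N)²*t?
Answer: -8022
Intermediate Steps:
G(N, t) = 7*N + t*N² (G(N, t) = 7*N + (0 + N)²*t = 7*N + N²*t = 7*N + t*N²)
G(-16, -16) - 3814 = -16*(7 - 16*(-16)) - 3814 = -16*(7 + 256) - 3814 = -16*263 - 3814 = -4208 - 3814 = -8022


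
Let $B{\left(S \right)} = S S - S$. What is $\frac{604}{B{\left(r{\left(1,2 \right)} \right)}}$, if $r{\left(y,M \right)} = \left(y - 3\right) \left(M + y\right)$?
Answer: $\frac{302}{21} \approx 14.381$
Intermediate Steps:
$r{\left(y,M \right)} = \left(-3 + y\right) \left(M + y\right)$
$B{\left(S \right)} = S^{2} - S$
$\frac{604}{B{\left(r{\left(1,2 \right)} \right)}} = \frac{604}{\left(1^{2} - 6 - 3 + 2 \cdot 1\right) \left(-1 + \left(1^{2} - 6 - 3 + 2 \cdot 1\right)\right)} = \frac{604}{\left(1 - 6 - 3 + 2\right) \left(-1 + \left(1 - 6 - 3 + 2\right)\right)} = \frac{604}{\left(-6\right) \left(-1 - 6\right)} = \frac{604}{\left(-6\right) \left(-7\right)} = \frac{604}{42} = 604 \cdot \frac{1}{42} = \frac{302}{21}$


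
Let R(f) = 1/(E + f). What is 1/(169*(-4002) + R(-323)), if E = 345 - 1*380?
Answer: -358/242129005 ≈ -1.4786e-6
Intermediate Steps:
E = -35 (E = 345 - 380 = -35)
R(f) = 1/(-35 + f)
1/(169*(-4002) + R(-323)) = 1/(169*(-4002) + 1/(-35 - 323)) = 1/(-676338 + 1/(-358)) = 1/(-676338 - 1/358) = 1/(-242129005/358) = -358/242129005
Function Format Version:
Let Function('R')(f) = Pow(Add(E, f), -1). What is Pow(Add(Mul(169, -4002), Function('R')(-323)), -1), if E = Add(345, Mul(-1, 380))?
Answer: Rational(-358, 242129005) ≈ -1.4786e-6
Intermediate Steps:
E = -35 (E = Add(345, -380) = -35)
Function('R')(f) = Pow(Add(-35, f), -1)
Pow(Add(Mul(169, -4002), Function('R')(-323)), -1) = Pow(Add(Mul(169, -4002), Pow(Add(-35, -323), -1)), -1) = Pow(Add(-676338, Pow(-358, -1)), -1) = Pow(Add(-676338, Rational(-1, 358)), -1) = Pow(Rational(-242129005, 358), -1) = Rational(-358, 242129005)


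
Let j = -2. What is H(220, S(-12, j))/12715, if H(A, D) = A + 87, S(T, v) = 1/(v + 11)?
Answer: 307/12715 ≈ 0.024145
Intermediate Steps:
S(T, v) = 1/(11 + v)
H(A, D) = 87 + A
H(220, S(-12, j))/12715 = (87 + 220)/12715 = 307*(1/12715) = 307/12715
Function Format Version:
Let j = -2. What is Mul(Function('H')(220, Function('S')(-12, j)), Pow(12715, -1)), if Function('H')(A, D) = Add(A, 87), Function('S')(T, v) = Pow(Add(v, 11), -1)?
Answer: Rational(307, 12715) ≈ 0.024145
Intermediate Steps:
Function('S')(T, v) = Pow(Add(11, v), -1)
Function('H')(A, D) = Add(87, A)
Mul(Function('H')(220, Function('S')(-12, j)), Pow(12715, -1)) = Mul(Add(87, 220), Pow(12715, -1)) = Mul(307, Rational(1, 12715)) = Rational(307, 12715)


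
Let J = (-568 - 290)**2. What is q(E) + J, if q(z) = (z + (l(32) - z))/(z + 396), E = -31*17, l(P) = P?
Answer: 96437452/131 ≈ 7.3616e+5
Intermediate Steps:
E = -527
J = 736164 (J = (-858)**2 = 736164)
q(z) = 32/(396 + z) (q(z) = (z + (32 - z))/(z + 396) = 32/(396 + z))
q(E) + J = 32/(396 - 527) + 736164 = 32/(-131) + 736164 = 32*(-1/131) + 736164 = -32/131 + 736164 = 96437452/131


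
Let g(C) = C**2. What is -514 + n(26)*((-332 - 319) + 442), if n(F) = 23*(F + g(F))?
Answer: -3375028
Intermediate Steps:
n(F) = 23*F + 23*F**2 (n(F) = 23*(F + F**2) = 23*F + 23*F**2)
-514 + n(26)*((-332 - 319) + 442) = -514 + (23*26*(1 + 26))*((-332 - 319) + 442) = -514 + (23*26*27)*(-651 + 442) = -514 + 16146*(-209) = -514 - 3374514 = -3375028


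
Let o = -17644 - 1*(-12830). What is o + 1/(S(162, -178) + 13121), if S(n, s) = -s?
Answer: -64021385/13299 ≈ -4814.0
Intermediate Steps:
o = -4814 (o = -17644 + 12830 = -4814)
o + 1/(S(162, -178) + 13121) = -4814 + 1/(-1*(-178) + 13121) = -4814 + 1/(178 + 13121) = -4814 + 1/13299 = -64021385/13299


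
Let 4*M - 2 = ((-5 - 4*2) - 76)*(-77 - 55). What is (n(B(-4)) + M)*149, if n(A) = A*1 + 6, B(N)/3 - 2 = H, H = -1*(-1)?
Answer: 879845/2 ≈ 4.3992e+5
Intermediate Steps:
H = 1
B(N) = 9 (B(N) = 6 + 3*1 = 6 + 3 = 9)
n(A) = 6 + A (n(A) = A + 6 = 6 + A)
M = 5875/2 (M = ½ + (((-5 - 4*2) - 76)*(-77 - 55))/4 = ½ + (((-5 - 8) - 76)*(-132))/4 = ½ + ((-13 - 76)*(-132))/4 = ½ + (-89*(-132))/4 = ½ + (¼)*11748 = ½ + 2937 = 5875/2 ≈ 2937.5)
(n(B(-4)) + M)*149 = ((6 + 9) + 5875/2)*149 = (15 + 5875/2)*149 = (5905/2)*149 = 879845/2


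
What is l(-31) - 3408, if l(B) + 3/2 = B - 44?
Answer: -6969/2 ≈ -3484.5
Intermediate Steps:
l(B) = -91/2 + B (l(B) = -3/2 + (B - 44) = -3/2 + (-44 + B) = -91/2 + B)
l(-31) - 3408 = (-91/2 - 31) - 3408 = -153/2 - 3408 = -6969/2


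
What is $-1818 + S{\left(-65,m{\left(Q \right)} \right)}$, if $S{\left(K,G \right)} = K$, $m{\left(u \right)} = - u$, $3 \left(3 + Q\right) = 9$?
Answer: $-1883$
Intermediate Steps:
$Q = 0$ ($Q = -3 + \frac{1}{3} \cdot 9 = -3 + 3 = 0$)
$-1818 + S{\left(-65,m{\left(Q \right)} \right)} = -1818 - 65 = -1883$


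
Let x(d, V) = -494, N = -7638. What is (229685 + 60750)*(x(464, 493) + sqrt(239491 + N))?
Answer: -143474890 + 290435*sqrt(231853) ≈ -3.6272e+6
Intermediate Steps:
(229685 + 60750)*(x(464, 493) + sqrt(239491 + N)) = (229685 + 60750)*(-494 + sqrt(239491 - 7638)) = 290435*(-494 + sqrt(231853)) = -143474890 + 290435*sqrt(231853)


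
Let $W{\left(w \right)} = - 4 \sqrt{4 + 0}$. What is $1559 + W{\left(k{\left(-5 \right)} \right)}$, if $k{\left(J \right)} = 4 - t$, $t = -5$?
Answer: $1551$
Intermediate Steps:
$k{\left(J \right)} = 9$ ($k{\left(J \right)} = 4 - -5 = 4 + 5 = 9$)
$W{\left(w \right)} = -8$ ($W{\left(w \right)} = - 4 \sqrt{4} = \left(-4\right) 2 = -8$)
$1559 + W{\left(k{\left(-5 \right)} \right)} = 1559 - 8 = 1551$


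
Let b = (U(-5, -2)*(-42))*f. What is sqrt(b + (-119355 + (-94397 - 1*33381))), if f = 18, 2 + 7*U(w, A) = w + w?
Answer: I*sqrt(245837) ≈ 495.82*I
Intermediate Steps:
U(w, A) = -2/7 + 2*w/7 (U(w, A) = -2/7 + (w + w)/7 = -2/7 + (2*w)/7 = -2/7 + 2*w/7)
b = 1296 (b = ((-2/7 + (2/7)*(-5))*(-42))*18 = ((-2/7 - 10/7)*(-42))*18 = -12/7*(-42)*18 = 72*18 = 1296)
sqrt(b + (-119355 + (-94397 - 1*33381))) = sqrt(1296 + (-119355 + (-94397 - 1*33381))) = sqrt(1296 + (-119355 + (-94397 - 33381))) = sqrt(1296 + (-119355 - 127778)) = sqrt(1296 - 247133) = sqrt(-245837) = I*sqrt(245837)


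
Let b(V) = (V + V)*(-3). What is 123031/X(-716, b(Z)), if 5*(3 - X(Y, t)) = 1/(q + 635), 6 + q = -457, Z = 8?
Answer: 105806660/2579 ≈ 41026.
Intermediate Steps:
q = -463 (q = -6 - 457 = -463)
b(V) = -6*V (b(V) = (2*V)*(-3) = -6*V)
X(Y, t) = 2579/860 (X(Y, t) = 3 - 1/(5*(-463 + 635)) = 3 - 1/5/172 = 3 - 1/5*1/172 = 3 - 1/860 = 2579/860)
123031/X(-716, b(Z)) = 123031/(2579/860) = 123031*(860/2579) = 105806660/2579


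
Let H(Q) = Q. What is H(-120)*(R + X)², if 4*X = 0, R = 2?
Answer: -480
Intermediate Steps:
X = 0 (X = (¼)*0 = 0)
H(-120)*(R + X)² = -120*(2 + 0)² = -120*2² = -120*4 = -480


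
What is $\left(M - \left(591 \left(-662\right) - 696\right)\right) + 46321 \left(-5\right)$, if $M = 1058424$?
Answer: $1218757$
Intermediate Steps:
$\left(M - \left(591 \left(-662\right) - 696\right)\right) + 46321 \left(-5\right) = \left(1058424 - \left(591 \left(-662\right) - 696\right)\right) + 46321 \left(-5\right) = \left(1058424 - \left(-391242 - 696\right)\right) - 231605 = \left(1058424 - -391938\right) - 231605 = \left(1058424 + 391938\right) - 231605 = 1450362 - 231605 = 1218757$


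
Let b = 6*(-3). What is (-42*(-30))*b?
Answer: -22680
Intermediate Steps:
b = -18
(-42*(-30))*b = -42*(-30)*(-18) = 1260*(-18) = -22680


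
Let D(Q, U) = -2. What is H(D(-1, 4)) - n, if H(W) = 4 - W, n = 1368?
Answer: -1362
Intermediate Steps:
H(D(-1, 4)) - n = (4 - 1*(-2)) - 1*1368 = (4 + 2) - 1368 = 6 - 1368 = -1362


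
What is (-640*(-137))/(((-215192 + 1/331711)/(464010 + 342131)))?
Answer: -23446143810167680/71381553511 ≈ -3.2846e+5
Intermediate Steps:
(-640*(-137))/(((-215192 + 1/331711)/(464010 + 342131))) = 87680/(((-215192 + 1/331711)/806141)) = 87680/((-71381553511/331711*1/806141)) = 87680/(-71381553511/267405837251) = 87680*(-267405837251/71381553511) = -23446143810167680/71381553511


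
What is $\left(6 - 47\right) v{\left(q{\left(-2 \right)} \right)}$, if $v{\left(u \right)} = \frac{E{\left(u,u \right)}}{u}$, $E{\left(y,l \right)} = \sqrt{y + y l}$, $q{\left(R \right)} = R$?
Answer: $\frac{41 \sqrt{2}}{2} \approx 28.991$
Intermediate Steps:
$E{\left(y,l \right)} = \sqrt{y + l y}$
$v{\left(u \right)} = \frac{\sqrt{u \left(1 + u\right)}}{u}$
$\left(6 - 47\right) v{\left(q{\left(-2 \right)} \right)} = \left(6 - 47\right) \frac{\sqrt{- 2 \left(1 - 2\right)}}{-2} = - 41 \left(- \frac{\sqrt{\left(-2\right) \left(-1\right)}}{2}\right) = - 41 \left(- \frac{\sqrt{2}}{2}\right) = \frac{41 \sqrt{2}}{2}$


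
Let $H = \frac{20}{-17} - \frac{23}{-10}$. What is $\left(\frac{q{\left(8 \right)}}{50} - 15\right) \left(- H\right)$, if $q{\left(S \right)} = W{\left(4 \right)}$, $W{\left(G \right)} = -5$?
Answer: $\frac{28841}{1700} \approx 16.965$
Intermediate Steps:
$q{\left(S \right)} = -5$
$H = \frac{191}{170}$ ($H = 20 \left(- \frac{1}{17}\right) - - \frac{23}{10} = - \frac{20}{17} + \frac{23}{10} = \frac{191}{170} \approx 1.1235$)
$\left(\frac{q{\left(8 \right)}}{50} - 15\right) \left(- H\right) = \left(- \frac{5}{50} - 15\right) \left(\left(-1\right) \frac{191}{170}\right) = \left(\left(-5\right) \frac{1}{50} - 15\right) \left(- \frac{191}{170}\right) = \left(- \frac{1}{10} - 15\right) \left(- \frac{191}{170}\right) = \left(- \frac{151}{10}\right) \left(- \frac{191}{170}\right) = \frac{28841}{1700}$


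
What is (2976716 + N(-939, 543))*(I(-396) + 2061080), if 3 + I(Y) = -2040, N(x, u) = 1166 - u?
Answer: 6130451162543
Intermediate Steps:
I(Y) = -2043 (I(Y) = -3 - 2040 = -2043)
(2976716 + N(-939, 543))*(I(-396) + 2061080) = (2976716 + (1166 - 1*543))*(-2043 + 2061080) = (2976716 + (1166 - 543))*2059037 = (2976716 + 623)*2059037 = 2977339*2059037 = 6130451162543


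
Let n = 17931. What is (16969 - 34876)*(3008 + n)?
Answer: -374954673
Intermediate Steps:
(16969 - 34876)*(3008 + n) = (16969 - 34876)*(3008 + 17931) = -17907*20939 = -374954673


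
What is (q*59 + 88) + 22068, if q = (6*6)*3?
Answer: 28528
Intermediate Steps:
q = 108 (q = 36*3 = 108)
(q*59 + 88) + 22068 = (108*59 + 88) + 22068 = (6372 + 88) + 22068 = 6460 + 22068 = 28528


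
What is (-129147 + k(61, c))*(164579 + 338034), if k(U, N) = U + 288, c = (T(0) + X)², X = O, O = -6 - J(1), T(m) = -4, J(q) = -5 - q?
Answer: -64735549174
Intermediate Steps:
O = 0 (O = -6 - (-5 - 1*1) = -6 - (-5 - 1) = -6 - 1*(-6) = -6 + 6 = 0)
X = 0
c = 16 (c = (-4 + 0)² = (-4)² = 16)
k(U, N) = 288 + U
(-129147 + k(61, c))*(164579 + 338034) = (-129147 + (288 + 61))*(164579 + 338034) = (-129147 + 349)*502613 = -128798*502613 = -64735549174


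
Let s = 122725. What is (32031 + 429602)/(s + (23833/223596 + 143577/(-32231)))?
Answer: 3326861009089908/884413705330631 ≈ 3.7617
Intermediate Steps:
(32031 + 429602)/(s + (23833/223596 + 143577/(-32231))) = (32031 + 429602)/(122725 + (23833/223596 + 143577/(-32231))) = 461633/(122725 + (23833*(1/223596) + 143577*(-1/32231))) = 461633/(122725 + (23833/223596 - 143577/32231)) = 461633/(122725 - 31335081469/7206722676) = 461633/(884413705330631/7206722676) = 461633*(7206722676/884413705330631) = 3326861009089908/884413705330631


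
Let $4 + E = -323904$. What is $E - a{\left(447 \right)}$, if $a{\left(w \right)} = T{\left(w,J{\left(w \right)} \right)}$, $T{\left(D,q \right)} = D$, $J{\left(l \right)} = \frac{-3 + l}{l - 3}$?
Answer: $-324355$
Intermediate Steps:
$E = -323908$ ($E = -4 - 323904 = -323908$)
$J{\left(l \right)} = 1$ ($J{\left(l \right)} = \frac{-3 + l}{-3 + l} = 1$)
$a{\left(w \right)} = w$
$E - a{\left(447 \right)} = -323908 - 447 = -324355$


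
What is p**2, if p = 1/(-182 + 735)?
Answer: 1/305809 ≈ 3.2700e-6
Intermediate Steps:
p = 1/553 ≈ 0.0018083
p**2 = (1/553)**2 = 1/305809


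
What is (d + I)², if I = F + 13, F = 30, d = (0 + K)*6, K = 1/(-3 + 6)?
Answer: 2025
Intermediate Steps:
K = ⅓ (K = 1/3 = ⅓ ≈ 0.33333)
d = 2 (d = (0 + ⅓)*6 = (⅓)*6 = 2)
I = 43 (I = 30 + 13 = 43)
(d + I)² = (2 + 43)² = 45² = 2025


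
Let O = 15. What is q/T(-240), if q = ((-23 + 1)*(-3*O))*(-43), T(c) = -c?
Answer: -1419/8 ≈ -177.38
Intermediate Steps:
q = -42570 (q = ((-23 + 1)*(-3*15))*(-43) = -22*(-45)*(-43) = 990*(-43) = -42570)
q/T(-240) = -42570/((-1*(-240))) = -42570/240 = -42570*1/240 = -1419/8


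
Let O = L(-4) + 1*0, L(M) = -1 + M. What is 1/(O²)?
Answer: 1/25 ≈ 0.040000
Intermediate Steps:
O = -5 (O = (-1 - 4) + 1*0 = -5 + 0 = -5)
1/(O²) = 1/((-5)²) = 1/25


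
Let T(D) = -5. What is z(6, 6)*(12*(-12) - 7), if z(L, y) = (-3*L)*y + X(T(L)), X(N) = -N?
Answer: 15553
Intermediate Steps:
z(L, y) = 5 - 3*L*y (z(L, y) = (-3*L)*y - 1*(-5) = -3*L*y + 5 = 5 - 3*L*y)
z(6, 6)*(12*(-12) - 7) = (5 - 3*6*6)*(12*(-12) - 7) = (5 - 108)*(-144 - 7) = -103*(-151) = 15553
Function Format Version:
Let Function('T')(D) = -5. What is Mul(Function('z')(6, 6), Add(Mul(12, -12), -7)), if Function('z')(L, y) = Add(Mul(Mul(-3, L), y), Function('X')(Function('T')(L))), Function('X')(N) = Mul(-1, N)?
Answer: 15553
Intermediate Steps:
Function('z')(L, y) = Add(5, Mul(-3, L, y)) (Function('z')(L, y) = Add(Mul(Mul(-3, L), y), Mul(-1, -5)) = Add(Mul(-3, L, y), 5) = Add(5, Mul(-3, L, y)))
Mul(Function('z')(6, 6), Add(Mul(12, -12), -7)) = Mul(Add(5, Mul(-3, 6, 6)), Add(Mul(12, -12), -7)) = Mul(Add(5, -108), Add(-144, -7)) = Mul(-103, -151) = 15553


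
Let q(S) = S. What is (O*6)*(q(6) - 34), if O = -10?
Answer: 1680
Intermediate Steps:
(O*6)*(q(6) - 34) = (-10*6)*(6 - 34) = -60*(-28) = 1680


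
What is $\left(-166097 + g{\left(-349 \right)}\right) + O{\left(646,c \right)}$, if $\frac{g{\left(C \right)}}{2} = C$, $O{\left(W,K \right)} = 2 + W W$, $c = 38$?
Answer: $250523$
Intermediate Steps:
$O{\left(W,K \right)} = 2 + W^{2}$
$g{\left(C \right)} = 2 C$
$\left(-166097 + g{\left(-349 \right)}\right) + O{\left(646,c \right)} = \left(-166097 + 2 \left(-349\right)\right) + \left(2 + 646^{2}\right) = \left(-166097 - 698\right) + \left(2 + 417316\right) = -166795 + 417318 = 250523$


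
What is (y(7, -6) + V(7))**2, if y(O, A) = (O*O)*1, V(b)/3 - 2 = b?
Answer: 5776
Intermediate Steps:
V(b) = 6 + 3*b
y(O, A) = O**2 (y(O, A) = O**2*1 = O**2)
(y(7, -6) + V(7))**2 = (7**2 + (6 + 3*7))**2 = (49 + (6 + 21))**2 = (49 + 27)**2 = 76**2 = 5776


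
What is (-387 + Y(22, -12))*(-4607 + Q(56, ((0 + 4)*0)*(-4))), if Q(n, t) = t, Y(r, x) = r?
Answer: 1681555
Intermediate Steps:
(-387 + Y(22, -12))*(-4607 + Q(56, ((0 + 4)*0)*(-4))) = (-387 + 22)*(-4607 + ((0 + 4)*0)*(-4)) = -365*(-4607 + (4*0)*(-4)) = -365*(-4607 + 0*(-4)) = -365*(-4607 + 0) = -365*(-4607) = 1681555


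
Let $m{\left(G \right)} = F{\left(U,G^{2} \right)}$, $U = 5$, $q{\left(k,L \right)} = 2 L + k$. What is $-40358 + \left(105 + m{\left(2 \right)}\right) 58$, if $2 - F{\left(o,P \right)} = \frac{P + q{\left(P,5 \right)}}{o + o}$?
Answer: $- \frac{171282}{5} \approx -34256.0$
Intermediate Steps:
$q{\left(k,L \right)} = k + 2 L$
$F{\left(o,P \right)} = 2 - \frac{10 + 2 P}{2 o}$ ($F{\left(o,P \right)} = 2 - \frac{P + \left(P + 2 \cdot 5\right)}{o + o} = 2 - \frac{P + \left(P + 10\right)}{2 o} = 2 - \left(P + \left(10 + P\right)\right) \frac{1}{2 o} = 2 - \left(10 + 2 P\right) \frac{1}{2 o} = 2 - \frac{10 + 2 P}{2 o}$)
$m{\left(G \right)} = 1 - \frac{G^{2}}{5}$ ($m{\left(G \right)} = \frac{-5 - G^{2} + 2 \cdot 5}{5} = \frac{-5 - G^{2} + 10}{5} = \frac{5 - G^{2}}{5} = 1 - \frac{G^{2}}{5}$)
$-40358 + \left(105 + m{\left(2 \right)}\right) 58 = -40358 + \left(105 + \left(1 - \frac{2^{2}}{5}\right)\right) 58 = -40358 + \left(105 + \left(1 - \frac{4}{5}\right)\right) 58 = -40358 + \left(105 + \frac{1}{5}\right) 58 = -40358 + \frac{526}{5} \cdot 58 = -40358 + \frac{30508}{5} = - \frac{171282}{5}$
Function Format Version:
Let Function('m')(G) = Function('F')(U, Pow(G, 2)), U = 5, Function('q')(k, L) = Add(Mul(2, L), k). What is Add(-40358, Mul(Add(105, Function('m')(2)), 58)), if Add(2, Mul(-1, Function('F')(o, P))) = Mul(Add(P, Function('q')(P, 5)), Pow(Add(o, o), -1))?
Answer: Rational(-171282, 5) ≈ -34256.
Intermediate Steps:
Function('q')(k, L) = Add(k, Mul(2, L))
Function('F')(o, P) = Add(2, Mul(Rational(-1, 2), Pow(o, -1), Add(10, Mul(2, P)))) (Function('F')(o, P) = Add(2, Mul(-1, Mul(Add(P, Add(P, Mul(2, 5))), Pow(Add(o, o), -1)))) = Add(2, Mul(-1, Mul(Add(P, Add(P, 10)), Pow(Mul(2, o), -1)))) = Add(2, Mul(-1, Mul(Add(P, Add(10, P)), Mul(Rational(1, 2), Pow(o, -1))))) = Add(2, Mul(-1, Mul(Add(10, Mul(2, P)), Mul(Rational(1, 2), Pow(o, -1))))) = Add(2, Mul(-1, Mul(Rational(1, 2), Pow(o, -1), Add(10, Mul(2, P))))) = Add(2, Mul(Rational(-1, 2), Pow(o, -1), Add(10, Mul(2, P)))))
Function('m')(G) = Add(1, Mul(Rational(-1, 5), Pow(G, 2))) (Function('m')(G) = Mul(Pow(5, -1), Add(-5, Mul(-1, Pow(G, 2)), Mul(2, 5))) = Mul(Rational(1, 5), Add(-5, Mul(-1, Pow(G, 2)), 10)) = Mul(Rational(1, 5), Add(5, Mul(-1, Pow(G, 2)))) = Add(1, Mul(Rational(-1, 5), Pow(G, 2))))
Add(-40358, Mul(Add(105, Function('m')(2)), 58)) = Add(-40358, Mul(Add(105, Add(1, Mul(Rational(-1, 5), Pow(2, 2)))), 58)) = Add(-40358, Mul(Add(105, Add(1, Mul(Rational(-1, 5), 4))), 58)) = Add(-40358, Mul(Add(105, Add(1, Rational(-4, 5))), 58)) = Add(-40358, Mul(Add(105, Rational(1, 5)), 58)) = Add(-40358, Mul(Rational(526, 5), 58)) = Add(-40358, Rational(30508, 5)) = Rational(-171282, 5)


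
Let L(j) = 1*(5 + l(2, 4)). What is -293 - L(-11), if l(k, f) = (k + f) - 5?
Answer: -299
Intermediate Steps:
l(k, f) = -5 + f + k (l(k, f) = (f + k) - 5 = -5 + f + k)
L(j) = 6 (L(j) = 1*(5 + (-5 + 4 + 2)) = 1*(5 + 1) = 1*6 = 6)
-293 - L(-11) = -293 - 1*6 = -293 - 6 = -299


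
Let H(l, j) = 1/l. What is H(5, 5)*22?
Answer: 22/5 ≈ 4.4000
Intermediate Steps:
H(5, 5)*22 = 22/5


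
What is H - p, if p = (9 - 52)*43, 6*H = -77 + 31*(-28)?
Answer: 3383/2 ≈ 1691.5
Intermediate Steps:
H = -315/2 (H = (-77 + 31*(-28))/6 = (-77 - 868)/6 = (⅙)*(-945) = -315/2 ≈ -157.50)
p = -1849 (p = -43*43 = -1849)
H - p = -315/2 - 1*(-1849) = -315/2 + 1849 = 3383/2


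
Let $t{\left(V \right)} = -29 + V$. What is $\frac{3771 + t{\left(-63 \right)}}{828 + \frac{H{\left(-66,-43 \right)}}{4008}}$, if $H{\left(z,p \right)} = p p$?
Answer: $\frac{1134264}{255421} \approx 4.4408$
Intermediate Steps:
$H{\left(z,p \right)} = p^{2}$
$\frac{3771 + t{\left(-63 \right)}}{828 + \frac{H{\left(-66,-43 \right)}}{4008}} = \frac{3771 - 92}{828 + \frac{\left(-43\right)^{2}}{4008}} = \frac{3771 - 92}{828 + 1849 \cdot \frac{1}{4008}} = \frac{3679}{828 + \frac{1849}{4008}} = \frac{3679}{\frac{3320473}{4008}} = 3679 \cdot \frac{4008}{3320473} = \frac{1134264}{255421}$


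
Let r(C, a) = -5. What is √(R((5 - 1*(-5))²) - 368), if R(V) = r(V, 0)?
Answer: I*√373 ≈ 19.313*I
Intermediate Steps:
R(V) = -5
√(R((5 - 1*(-5))²) - 368) = √(-5 - 368) = √(-373) = I*√373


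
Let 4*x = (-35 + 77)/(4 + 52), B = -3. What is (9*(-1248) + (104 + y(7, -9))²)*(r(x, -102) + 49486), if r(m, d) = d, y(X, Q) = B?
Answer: -50914904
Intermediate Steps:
y(X, Q) = -3
x = 3/16 (x = ((-35 + 77)/(4 + 52))/4 = (42/56)/4 = (42*(1/56))/4 = (¼)*(¾) = 3/16 ≈ 0.18750)
(9*(-1248) + (104 + y(7, -9))²)*(r(x, -102) + 49486) = (9*(-1248) + (104 - 3)²)*(-102 + 49486) = (-11232 + 101²)*49384 = (-11232 + 10201)*49384 = -1031*49384 = -50914904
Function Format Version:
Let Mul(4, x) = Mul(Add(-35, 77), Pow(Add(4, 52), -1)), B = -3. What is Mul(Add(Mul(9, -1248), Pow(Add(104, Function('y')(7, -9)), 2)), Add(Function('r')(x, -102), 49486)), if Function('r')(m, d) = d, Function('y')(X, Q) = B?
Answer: -50914904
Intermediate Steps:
Function('y')(X, Q) = -3
x = Rational(3, 16) (x = Mul(Rational(1, 4), Mul(Add(-35, 77), Pow(Add(4, 52), -1))) = Mul(Rational(1, 4), Mul(42, Pow(56, -1))) = Mul(Rational(1, 4), Mul(42, Rational(1, 56))) = Mul(Rational(1, 4), Rational(3, 4)) = Rational(3, 16) ≈ 0.18750)
Mul(Add(Mul(9, -1248), Pow(Add(104, Function('y')(7, -9)), 2)), Add(Function('r')(x, -102), 49486)) = Mul(Add(Mul(9, -1248), Pow(Add(104, -3), 2)), Add(-102, 49486)) = Mul(Add(-11232, Pow(101, 2)), 49384) = Mul(Add(-11232, 10201), 49384) = Mul(-1031, 49384) = -50914904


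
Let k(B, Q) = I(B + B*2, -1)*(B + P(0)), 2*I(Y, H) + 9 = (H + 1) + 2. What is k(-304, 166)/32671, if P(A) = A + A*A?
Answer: 1064/32671 ≈ 0.032567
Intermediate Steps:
P(A) = A + A²
I(Y, H) = -3 + H/2 (I(Y, H) = -9/2 + ((H + 1) + 2)/2 = -9/2 + ((1 + H) + 2)/2 = -9/2 + (3 + H)/2 = -9/2 + (3/2 + H/2) = -3 + H/2)
k(B, Q) = -7*B/2 (k(B, Q) = (-3 + (½)*(-1))*(B + 0*(1 + 0)) = (-3 - ½)*(B + 0*1) = -7*(B + 0)/2 = -7*B/2)
k(-304, 166)/32671 = -7/2*(-304)/32671 = 1064*(1/32671) = 1064/32671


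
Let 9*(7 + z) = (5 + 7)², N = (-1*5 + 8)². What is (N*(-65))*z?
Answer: -5265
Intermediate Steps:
N = 9 (N = (-5 + 8)² = 3² = 9)
z = 9 (z = -7 + (5 + 7)²/9 = -7 + (⅑)*12² = -7 + (⅑)*144 = -7 + 16 = 9)
(N*(-65))*z = (9*(-65))*9 = -585*9 = -5265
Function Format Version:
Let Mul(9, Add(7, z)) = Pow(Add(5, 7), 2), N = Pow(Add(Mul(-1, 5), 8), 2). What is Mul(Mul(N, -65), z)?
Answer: -5265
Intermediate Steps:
N = 9 (N = Pow(Add(-5, 8), 2) = Pow(3, 2) = 9)
z = 9 (z = Add(-7, Mul(Rational(1, 9), Pow(Add(5, 7), 2))) = Add(-7, Mul(Rational(1, 9), Pow(12, 2))) = Add(-7, Mul(Rational(1, 9), 144)) = Add(-7, 16) = 9)
Mul(Mul(N, -65), z) = Mul(Mul(9, -65), 9) = Mul(-585, 9) = -5265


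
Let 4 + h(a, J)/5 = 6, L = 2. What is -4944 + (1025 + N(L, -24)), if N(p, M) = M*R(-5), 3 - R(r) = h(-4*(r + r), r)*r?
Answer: -5191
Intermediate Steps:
h(a, J) = 10 (h(a, J) = -20 + 5*6 = -20 + 30 = 10)
R(r) = 3 - 10*r
N(p, M) = 53*M (N(p, M) = M*(3 - 10*(-5)) = M*(3 + 50) = M*53 = 53*M)
-4944 + (1025 + N(L, -24)) = -4944 + (1025 + 53*(-24)) = -4944 + (1025 - 1272) = -4944 - 247 = -5191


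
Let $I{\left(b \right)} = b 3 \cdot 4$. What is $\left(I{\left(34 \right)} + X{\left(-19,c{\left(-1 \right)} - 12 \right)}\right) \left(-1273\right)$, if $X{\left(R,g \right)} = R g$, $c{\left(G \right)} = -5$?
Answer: $-930563$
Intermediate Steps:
$I{\left(b \right)} = 12 b$ ($I{\left(b \right)} = 3 b 4 = 12 b$)
$\left(I{\left(34 \right)} + X{\left(-19,c{\left(-1 \right)} - 12 \right)}\right) \left(-1273\right) = \left(12 \cdot 34 - 19 \left(-5 - 12\right)\right) \left(-1273\right) = \left(408 - 19 \left(-5 - 12\right)\right) \left(-1273\right) = \left(408 - -323\right) \left(-1273\right) = \left(408 + 323\right) \left(-1273\right) = 731 \left(-1273\right) = -930563$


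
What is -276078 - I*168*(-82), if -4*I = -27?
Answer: -183090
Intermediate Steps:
I = 27/4 (I = -1/4*(-27) = 27/4 ≈ 6.7500)
-276078 - I*168*(-82) = -276078 - (27/4)*168*(-82) = -276078 - 1134*(-82) = -276078 - 1*(-92988) = -276078 + 92988 = -183090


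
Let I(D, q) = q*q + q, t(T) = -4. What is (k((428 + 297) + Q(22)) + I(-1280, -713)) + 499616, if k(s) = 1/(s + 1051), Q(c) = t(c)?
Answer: 1784885985/1772 ≈ 1.0073e+6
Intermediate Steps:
Q(c) = -4
k(s) = 1/(1051 + s)
I(D, q) = q + q² (I(D, q) = q² + q = q + q²)
(k((428 + 297) + Q(22)) + I(-1280, -713)) + 499616 = (1/(1051 + ((428 + 297) - 4)) - 713*(1 - 713)) + 499616 = (1/(1051 + (725 - 4)) - 713*(-712)) + 499616 = (1/(1051 + 721) + 507656) + 499616 = (1/1772 + 507656) + 499616 = 899566433/1772 + 499616 = 1784885985/1772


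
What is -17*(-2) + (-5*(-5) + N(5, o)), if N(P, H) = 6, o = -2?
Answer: 65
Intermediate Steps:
-17*(-2) + (-5*(-5) + N(5, o)) = -17*(-2) + (-5*(-5) + 6) = 34 + (25 + 6) = 34 + 31 = 65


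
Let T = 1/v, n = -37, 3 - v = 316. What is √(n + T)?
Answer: I*√3625166/313 ≈ 6.083*I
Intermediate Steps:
v = -313 (v = 3 - 1*316 = 3 - 316 = -313)
T = -1/313 (T = 1/(-313) = -1/313 ≈ -0.0031949)
√(n + T) = √(-37 - 1/313) = √(-11582/313) = I*√3625166/313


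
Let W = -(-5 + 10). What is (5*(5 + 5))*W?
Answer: -250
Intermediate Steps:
W = -5 (W = -1*5 = -5)
(5*(5 + 5))*W = (5*(5 + 5))*(-5) = (5*10)*(-5) = 50*(-5) = -250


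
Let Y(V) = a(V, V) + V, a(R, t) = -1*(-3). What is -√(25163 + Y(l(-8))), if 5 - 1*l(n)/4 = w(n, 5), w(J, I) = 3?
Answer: -√25174 ≈ -158.66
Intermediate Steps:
l(n) = 8 (l(n) = 20 - 4*3 = 20 - 12 = 8)
a(R, t) = 3
Y(V) = 3 + V
-√(25163 + Y(l(-8))) = -√(25163 + (3 + 8)) = -√(25163 + 11) = -√25174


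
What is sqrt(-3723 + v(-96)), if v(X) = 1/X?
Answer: I*sqrt(2144454)/24 ≈ 61.016*I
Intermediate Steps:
sqrt(-3723 + v(-96)) = sqrt(-3723 + 1/(-96)) = sqrt(-3723 - 1/96) = sqrt(-357409/96) = I*sqrt(2144454)/24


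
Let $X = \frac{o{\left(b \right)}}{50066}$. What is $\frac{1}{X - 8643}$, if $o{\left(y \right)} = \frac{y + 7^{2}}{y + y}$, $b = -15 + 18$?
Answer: $- \frac{75099}{649080644} \approx -0.0001157$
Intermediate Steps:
$b = 3$
$o{\left(y \right)} = \frac{49 + y}{2 y}$ ($o{\left(y \right)} = \frac{y + 49}{2 y} = \left(49 + y\right) \frac{1}{2 y} = \frac{49 + y}{2 y}$)
$X = \frac{13}{75099}$ ($X = \frac{\frac{1}{2} \cdot \frac{1}{3} \left(49 + 3\right)}{50066} = \frac{1}{2} \cdot \frac{1}{3} \cdot 52 \cdot \frac{1}{50066} = \frac{26}{3} \cdot \frac{1}{50066} = \frac{13}{75099} \approx 0.0001731$)
$\frac{1}{X - 8643} = \frac{1}{\frac{13}{75099} - 8643} = \frac{1}{- \frac{649080644}{75099}} = - \frac{75099}{649080644}$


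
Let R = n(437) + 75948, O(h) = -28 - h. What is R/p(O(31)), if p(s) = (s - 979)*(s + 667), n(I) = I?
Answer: -76385/631104 ≈ -0.12103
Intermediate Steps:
p(s) = (-979 + s)*(667 + s)
R = 76385 (R = 437 + 75948 = 76385)
R/p(O(31)) = 76385/(-652993 + (-28 - 1*31)**2 - 312*(-28 - 1*31)) = 76385/(-652993 + (-28 - 31)**2 - 312*(-28 - 31)) = 76385/(-652993 + (-59)**2 - 312*(-59)) = 76385/(-652993 + 3481 + 18408) = 76385/(-631104) = 76385*(-1/631104) = -76385/631104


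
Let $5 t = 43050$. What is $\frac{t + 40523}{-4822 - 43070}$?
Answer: $- \frac{49133}{47892} \approx -1.0259$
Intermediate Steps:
$t = 8610$ ($t = \frac{1}{5} \cdot 43050 = 8610$)
$\frac{t + 40523}{-4822 - 43070} = \frac{8610 + 40523}{-4822 - 43070} = \frac{49133}{-47892} = 49133 \left(- \frac{1}{47892}\right) = - \frac{49133}{47892}$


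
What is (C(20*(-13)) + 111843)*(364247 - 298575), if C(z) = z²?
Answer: 11784380696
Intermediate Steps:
(C(20*(-13)) + 111843)*(364247 - 298575) = ((20*(-13))² + 111843)*(364247 - 298575) = ((-260)² + 111843)*65672 = (67600 + 111843)*65672 = 179443*65672 = 11784380696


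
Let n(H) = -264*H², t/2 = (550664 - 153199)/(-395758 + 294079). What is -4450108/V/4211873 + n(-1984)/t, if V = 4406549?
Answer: 33811497545107448278335604/254375198163918545 ≈ 1.3292e+8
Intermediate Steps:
t = -794930/101679 (t = 2*((550664 - 153199)/(-395758 + 294079)) = 2*(397465/(-101679)) = 2*(397465*(-1/101679)) = 2*(-397465/101679) = -794930/101679 ≈ -7.8180)
-4450108/V/4211873 + n(-1984)/t = -4450108/4406549/4211873 + (-264*(-1984)²)/(-794930/101679) = -4450108*1/4406549*(1/4211873) - 264*3936256*(-101679/794930) = -4450108/4406549*1/4211873 - 1039171584*(-101679/794930) = -153452/639993957113 + 52830963744768/397465 = 33811497545107448278335604/254375198163918545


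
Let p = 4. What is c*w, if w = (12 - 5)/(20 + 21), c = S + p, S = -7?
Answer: -21/41 ≈ -0.51220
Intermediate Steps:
c = -3 (c = -7 + 4 = -3)
w = 7/41 ≈ 0.17073
c*w = -3*7/41 = -21/41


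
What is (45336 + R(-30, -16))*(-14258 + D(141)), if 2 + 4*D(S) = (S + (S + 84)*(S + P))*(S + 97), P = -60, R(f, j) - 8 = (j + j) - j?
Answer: 48887086568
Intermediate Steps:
R(f, j) = 8 + j (R(f, j) = 8 + ((j + j) - j) = 8 + (2*j - j) = 8 + j)
D(S) = -½ + (97 + S)*(S + (-60 + S)*(84 + S))/4 (D(S) = -½ + ((S + (S + 84)*(S - 60))*(S + 97))/4 = -½ + ((S + (84 + S)*(-60 + S))*(97 + S))/4 = -½ + ((S + (-60 + S)*(84 + S))*(97 + S))/4 = -½ + ((97 + S)*(S + (-60 + S)*(84 + S)))/4 = -½ + (97 + S)*(S + (-60 + S)*(84 + S))/4)
(45336 + R(-30, -16))*(-14258 + D(141)) = (45336 + (8 - 16))*(-14258 + (-244441/2 - 2615/4*141 + (¼)*141³ + (61/2)*141²)) = (45336 - 8)*(-14258 + (-244441/2 - 368715/4 + (¼)*2803221 + (61/2)*19881)) = 45328*(-14258 + (-244441/2 - 368715/4 + 2803221/4 + 1212741/2)) = 45328*(-14258 + 2185553/2) = 45328*(2157037/2) = 48887086568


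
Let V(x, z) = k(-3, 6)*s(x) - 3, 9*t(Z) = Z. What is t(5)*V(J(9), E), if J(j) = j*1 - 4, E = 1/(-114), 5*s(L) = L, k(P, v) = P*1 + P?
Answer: -5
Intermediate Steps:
t(Z) = Z/9
k(P, v) = 2*P (k(P, v) = P + P = 2*P)
s(L) = L/5
E = -1/114 ≈ -0.0087719
J(j) = -4 + j (J(j) = j - 4 = -4 + j)
V(x, z) = -3 - 6*x/5 (V(x, z) = (2*(-3))*(x/5) - 3 = -6*x/5 - 3 = -3 - 6*x/5)
t(5)*V(J(9), E) = ((⅑)*5)*(-3 - 6*(-4 + 9)/5) = 5*(-3 - 6/5*5)/9 = 5*(-3 - 6)/9 = (5/9)*(-9) = -5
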